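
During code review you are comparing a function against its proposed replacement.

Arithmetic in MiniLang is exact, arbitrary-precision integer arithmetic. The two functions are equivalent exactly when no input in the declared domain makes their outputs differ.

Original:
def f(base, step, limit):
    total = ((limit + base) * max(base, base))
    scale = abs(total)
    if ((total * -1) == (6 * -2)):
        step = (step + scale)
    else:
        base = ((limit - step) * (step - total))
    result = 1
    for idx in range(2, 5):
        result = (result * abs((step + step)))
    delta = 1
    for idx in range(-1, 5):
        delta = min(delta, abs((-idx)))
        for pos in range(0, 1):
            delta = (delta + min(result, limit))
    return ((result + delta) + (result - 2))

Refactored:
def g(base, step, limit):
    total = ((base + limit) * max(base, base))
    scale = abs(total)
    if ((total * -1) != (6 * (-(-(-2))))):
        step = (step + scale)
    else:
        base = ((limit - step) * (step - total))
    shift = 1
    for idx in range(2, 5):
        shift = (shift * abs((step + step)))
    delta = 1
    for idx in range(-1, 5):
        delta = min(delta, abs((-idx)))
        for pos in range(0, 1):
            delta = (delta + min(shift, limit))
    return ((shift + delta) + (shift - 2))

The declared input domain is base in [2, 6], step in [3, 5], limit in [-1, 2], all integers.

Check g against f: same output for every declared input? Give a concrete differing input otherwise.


There is a counterexample at base=2, step=3, limit=-1: 425 on one side, 1993 on the other.
f: total := 2 | scale := 2 | ((total * -1) == (6 * -2)): false | base := -4 | result := 1 | iter idx=2: | result := 6 | iter idx=3: | result := 36 | iter idx=4: | result := 216 | delta := 1 | iter idx=-1: | delta := 1 | iter pos=0: | delta := 0 | iter idx=0: | delta := 0 | iter pos=0: | delta := -1 | iter idx=1: | delta := -1 | iter pos=0: | delta := -2 | iter idx=2: | delta := -2 | iter pos=0: | delta := -3 | iter idx=3: | delta := -3 | iter pos=0: | delta := -4 | iter idx=4: | delta := -4 | iter pos=0: | delta := -5 | result 425
g: total := 2 | scale := 2 | ((total * -1) != (6 * (-(-(-2))))): true | step := 5 | shift := 1 | iter idx=2: | shift := 10 | iter idx=3: | shift := 100 | iter idx=4: | shift := 1000 | delta := 1 | iter idx=-1: | delta := 1 | iter pos=0: | delta := 0 | iter idx=0: | delta := 0 | iter pos=0: | delta := -1 | iter idx=1: | delta := -1 | iter pos=0: | delta := -2 | iter idx=2: | delta := -2 | iter pos=0: | delta := -3 | iter idx=3: | delta := -3 | iter pos=0: | delta := -4 | iter idx=4: | delta := -4 | iter pos=0: | delta := -5 | result 1993
verdict: not equivalent; witness: base=2, step=3, limit=-1


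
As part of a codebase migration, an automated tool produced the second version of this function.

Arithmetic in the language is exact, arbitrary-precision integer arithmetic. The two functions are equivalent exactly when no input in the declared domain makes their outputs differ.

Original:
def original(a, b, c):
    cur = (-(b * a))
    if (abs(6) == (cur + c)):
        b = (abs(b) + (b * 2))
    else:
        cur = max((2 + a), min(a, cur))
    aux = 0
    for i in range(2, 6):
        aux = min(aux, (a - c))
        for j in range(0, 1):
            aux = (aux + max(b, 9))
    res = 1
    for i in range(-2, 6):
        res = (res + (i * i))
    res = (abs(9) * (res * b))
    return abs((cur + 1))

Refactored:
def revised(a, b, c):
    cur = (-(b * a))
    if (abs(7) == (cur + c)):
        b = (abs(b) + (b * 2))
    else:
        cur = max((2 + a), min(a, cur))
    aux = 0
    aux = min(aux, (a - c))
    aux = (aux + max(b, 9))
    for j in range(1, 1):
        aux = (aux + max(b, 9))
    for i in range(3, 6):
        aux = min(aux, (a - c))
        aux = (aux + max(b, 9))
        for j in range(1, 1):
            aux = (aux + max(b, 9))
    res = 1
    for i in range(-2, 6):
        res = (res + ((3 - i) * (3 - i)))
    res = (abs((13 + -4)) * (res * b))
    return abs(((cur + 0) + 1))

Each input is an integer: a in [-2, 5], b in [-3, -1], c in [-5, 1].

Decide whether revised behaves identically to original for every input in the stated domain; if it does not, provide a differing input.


Input a=2, b=-3, c=0: 7 from original versus 5 from revised.
verdict: not equivalent; witness: a=2, b=-3, c=0


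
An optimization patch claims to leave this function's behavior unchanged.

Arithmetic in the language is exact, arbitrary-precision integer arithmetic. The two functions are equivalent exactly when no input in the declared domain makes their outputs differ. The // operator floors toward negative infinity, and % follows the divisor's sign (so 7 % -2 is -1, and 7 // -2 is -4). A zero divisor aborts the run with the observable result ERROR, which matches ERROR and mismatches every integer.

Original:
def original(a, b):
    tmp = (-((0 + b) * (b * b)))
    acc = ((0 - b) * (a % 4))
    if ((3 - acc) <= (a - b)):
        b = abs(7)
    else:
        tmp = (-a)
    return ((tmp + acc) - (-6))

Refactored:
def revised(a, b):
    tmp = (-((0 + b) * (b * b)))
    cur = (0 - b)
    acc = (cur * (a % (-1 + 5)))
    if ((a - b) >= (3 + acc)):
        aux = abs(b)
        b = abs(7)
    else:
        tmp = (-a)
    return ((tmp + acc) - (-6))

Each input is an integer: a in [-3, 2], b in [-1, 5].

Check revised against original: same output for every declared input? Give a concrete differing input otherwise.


The rewrite breaks on a=-2, b=5, where the results are -2 and -129.
original: tmp = -125; acc = -10; ((3 - acc) <= (a - b)) -> false; tmp = 2; return -2
revised: tmp = -125; cur = -5; acc = -10; ((a - b) >= (3 + acc)) -> true; aux = 5; b = 7; return -129
verdict: not equivalent; witness: a=-2, b=5


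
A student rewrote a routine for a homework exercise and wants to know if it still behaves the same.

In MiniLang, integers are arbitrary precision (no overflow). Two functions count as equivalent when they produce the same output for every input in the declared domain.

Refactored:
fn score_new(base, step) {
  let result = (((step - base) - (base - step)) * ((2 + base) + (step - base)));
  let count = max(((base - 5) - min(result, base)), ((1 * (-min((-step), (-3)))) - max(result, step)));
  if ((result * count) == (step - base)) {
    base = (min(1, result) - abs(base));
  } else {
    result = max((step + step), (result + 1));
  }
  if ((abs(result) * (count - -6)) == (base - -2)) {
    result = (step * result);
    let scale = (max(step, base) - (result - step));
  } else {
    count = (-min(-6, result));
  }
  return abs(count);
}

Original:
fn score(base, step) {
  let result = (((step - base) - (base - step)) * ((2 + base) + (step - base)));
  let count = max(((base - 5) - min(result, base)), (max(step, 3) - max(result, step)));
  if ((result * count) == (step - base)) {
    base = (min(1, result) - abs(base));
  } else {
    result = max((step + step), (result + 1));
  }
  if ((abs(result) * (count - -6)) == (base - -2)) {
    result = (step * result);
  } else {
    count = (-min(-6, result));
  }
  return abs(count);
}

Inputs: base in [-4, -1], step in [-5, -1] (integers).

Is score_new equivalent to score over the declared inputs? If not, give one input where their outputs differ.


The two are interchangeable: local variable names differ, min/max/abs usage differs, statement counts differ, constant usage differs, arithmetic usage differs, and every declared input agrees.
One worked example (base=-3, step=-3) — score: result becomes 0; next count becomes 3; next ((result * count) == (step - base)) evaluates to true; next base becomes -3; next ((abs(result) * (count - -6)) == (base - -2)) evaluates to false; next count becomes 6; next final value 6; score_new: result becomes 0; next count becomes 3; next ((result * count) == (step - base)) evaluates to true; next base becomes -3; next ((abs(result) * (count - -6)) == (base - -2)) evaluates to false; next count becomes 6; next final value 6; agreement on 6.
Sweeping the whole domain (20 inputs) finds no disagreement.
verdict: equivalent


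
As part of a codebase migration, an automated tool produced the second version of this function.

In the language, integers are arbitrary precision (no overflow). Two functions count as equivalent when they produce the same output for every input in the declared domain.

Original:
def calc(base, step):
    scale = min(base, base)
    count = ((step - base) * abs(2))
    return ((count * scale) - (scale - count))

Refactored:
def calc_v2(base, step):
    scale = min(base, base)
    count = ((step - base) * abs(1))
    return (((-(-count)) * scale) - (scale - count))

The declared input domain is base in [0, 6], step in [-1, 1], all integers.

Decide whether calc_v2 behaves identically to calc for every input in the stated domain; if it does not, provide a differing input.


On input base=0, step=-1, calc returns -2 while calc_v2 returns -1.
verdict: not equivalent; witness: base=0, step=-1


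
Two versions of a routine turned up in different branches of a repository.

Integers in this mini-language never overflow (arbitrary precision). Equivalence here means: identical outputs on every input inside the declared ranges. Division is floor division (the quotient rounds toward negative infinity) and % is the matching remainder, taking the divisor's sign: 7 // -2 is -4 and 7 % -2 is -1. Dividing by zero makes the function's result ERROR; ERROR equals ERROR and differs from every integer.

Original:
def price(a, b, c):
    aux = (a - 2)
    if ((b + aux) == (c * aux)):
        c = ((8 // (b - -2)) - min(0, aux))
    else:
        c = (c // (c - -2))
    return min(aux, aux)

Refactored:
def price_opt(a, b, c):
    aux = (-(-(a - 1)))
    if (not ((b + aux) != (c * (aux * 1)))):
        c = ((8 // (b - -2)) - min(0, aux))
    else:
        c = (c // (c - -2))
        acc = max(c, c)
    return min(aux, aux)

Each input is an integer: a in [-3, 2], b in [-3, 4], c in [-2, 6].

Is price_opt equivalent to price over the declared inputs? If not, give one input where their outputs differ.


At a=-3, b=-3, c=-1: price gives -5, price_opt gives -4.
verdict: not equivalent; witness: a=-3, b=-3, c=-1


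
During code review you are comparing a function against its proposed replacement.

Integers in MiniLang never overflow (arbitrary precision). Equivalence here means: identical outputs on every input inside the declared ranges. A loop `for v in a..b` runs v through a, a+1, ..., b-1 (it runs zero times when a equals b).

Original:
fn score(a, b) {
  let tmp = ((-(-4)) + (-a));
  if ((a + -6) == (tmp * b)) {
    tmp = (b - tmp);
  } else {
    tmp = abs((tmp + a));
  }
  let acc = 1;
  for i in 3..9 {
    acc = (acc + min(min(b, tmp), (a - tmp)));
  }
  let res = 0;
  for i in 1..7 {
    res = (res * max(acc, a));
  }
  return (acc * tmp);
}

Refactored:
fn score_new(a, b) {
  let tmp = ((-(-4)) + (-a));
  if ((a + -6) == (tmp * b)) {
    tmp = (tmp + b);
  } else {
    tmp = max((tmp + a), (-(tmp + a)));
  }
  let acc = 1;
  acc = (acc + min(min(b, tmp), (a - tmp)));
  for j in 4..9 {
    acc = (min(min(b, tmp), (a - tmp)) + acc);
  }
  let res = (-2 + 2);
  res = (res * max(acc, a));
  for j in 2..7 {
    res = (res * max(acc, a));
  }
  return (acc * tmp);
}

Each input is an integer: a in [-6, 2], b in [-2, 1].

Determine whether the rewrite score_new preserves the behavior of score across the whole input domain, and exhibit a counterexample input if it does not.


These are not equivalent — on a=2, b=-2 the outputs split (92 vs 0).
score: tmp := 2 | ((a + -6) == (tmp * b)): true | tmp := -4 | acc := 1 | iter i=3: | acc := -3 | iter i=4: | acc := -7 | iter i=5: | acc := -11 | iter i=6: | acc := -15 | iter i=7: | acc := -19 | iter i=8: | acc := -23 | res := 0 | iter i=1: | res := 0 | iter i=2: | res := 0 | iter i=3: | res := 0 | iter i=4: | res := 0 | iter i=5: | res := 0 | iter i=6: | res := 0 | result 92
score_new: tmp := 2 | ((a + -6) == (tmp * b)): true | tmp := 0 | acc := 1 | acc := -1 | iter j=4: | acc := -3 | iter j=5: | acc := -5 | iter j=6: | acc := -7 | iter j=7: | acc := -9 | iter j=8: | acc := -11 | res := 0 | res := 0 | iter j=2: | res := 0 | iter j=3: | res := 0 | iter j=4: | res := 0 | iter j=5: | res := 0 | iter j=6: | res := 0 | result 0
verdict: not equivalent; witness: a=2, b=-2


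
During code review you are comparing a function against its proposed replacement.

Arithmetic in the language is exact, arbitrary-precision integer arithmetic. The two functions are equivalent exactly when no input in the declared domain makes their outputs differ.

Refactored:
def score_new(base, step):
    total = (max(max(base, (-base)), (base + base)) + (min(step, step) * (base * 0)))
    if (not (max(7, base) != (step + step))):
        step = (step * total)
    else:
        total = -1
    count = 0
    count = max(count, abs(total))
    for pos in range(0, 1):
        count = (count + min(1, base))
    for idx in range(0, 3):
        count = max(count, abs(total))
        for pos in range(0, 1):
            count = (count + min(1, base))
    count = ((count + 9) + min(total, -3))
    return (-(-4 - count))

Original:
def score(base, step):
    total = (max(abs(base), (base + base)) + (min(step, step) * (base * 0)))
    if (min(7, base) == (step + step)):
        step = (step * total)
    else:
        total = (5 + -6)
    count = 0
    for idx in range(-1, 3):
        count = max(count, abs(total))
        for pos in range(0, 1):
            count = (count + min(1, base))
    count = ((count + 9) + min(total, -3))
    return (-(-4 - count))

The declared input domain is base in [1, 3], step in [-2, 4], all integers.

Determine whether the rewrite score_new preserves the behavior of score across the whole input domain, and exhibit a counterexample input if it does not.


At base=2, step=1: score gives 18, score_new gives 15.
verdict: not equivalent; witness: base=2, step=1


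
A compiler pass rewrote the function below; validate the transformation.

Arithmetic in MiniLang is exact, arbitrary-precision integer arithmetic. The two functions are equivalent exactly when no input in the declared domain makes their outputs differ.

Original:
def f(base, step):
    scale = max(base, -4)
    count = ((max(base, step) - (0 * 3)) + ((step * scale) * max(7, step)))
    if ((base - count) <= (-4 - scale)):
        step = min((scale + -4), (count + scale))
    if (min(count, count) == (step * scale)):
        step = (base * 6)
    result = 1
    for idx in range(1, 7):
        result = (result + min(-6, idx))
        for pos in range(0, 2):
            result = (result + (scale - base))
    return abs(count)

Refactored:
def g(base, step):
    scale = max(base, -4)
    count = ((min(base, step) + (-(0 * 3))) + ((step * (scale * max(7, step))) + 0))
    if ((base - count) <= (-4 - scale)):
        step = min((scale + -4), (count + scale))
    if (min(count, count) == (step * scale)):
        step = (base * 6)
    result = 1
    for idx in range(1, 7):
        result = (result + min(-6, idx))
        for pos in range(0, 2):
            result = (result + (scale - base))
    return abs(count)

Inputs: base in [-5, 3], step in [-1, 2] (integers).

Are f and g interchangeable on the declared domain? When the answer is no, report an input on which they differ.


Take base=-5, step=-1.
f: scale = -4; count = 27; ((base - count) <= (-4 - scale)) -> true; step = -8; (min(count, count) == (step * scale)) -> false; result = 1; [idx=1]; result = -5; [pos=0]; result = -4; [pos=1]; result = -3; [idx=2]; result = -9; [pos=0]; result = -8; [pos=1]; result = -7; [idx=3]; result = -13; [pos=0]; result = -12; [pos=1]; result = -11; [idx=4]; result = -17; [pos=0]; result = -16; [pos=1]; result = -15; [idx=5]; result = -21; [pos=0]; result = -20; [pos=1]; result = -19; [idx=6]; result = -25; [pos=0]; result = -24; [pos=1]; result = -23; return 27
g: scale = -4; count = 23; ((base - count) <= (-4 - scale)) -> true; step = -8; (min(count, count) == (step * scale)) -> false; result = 1; [idx=1]; result = -5; [pos=0]; result = -4; [pos=1]; result = -3; [idx=2]; result = -9; [pos=0]; result = -8; [pos=1]; result = -7; [idx=3]; result = -13; [pos=0]; result = -12; [pos=1]; result = -11; [idx=4]; result = -17; [pos=0]; result = -16; [pos=1]; result = -15; [idx=5]; result = -21; [pos=0]; result = -20; [pos=1]; result = -19; [idx=6]; result = -25; [pos=0]; result = -24; [pos=1]; result = -23; return 23
27 vs 23 — the two versions disagree here.
verdict: not equivalent; witness: base=-5, step=-1


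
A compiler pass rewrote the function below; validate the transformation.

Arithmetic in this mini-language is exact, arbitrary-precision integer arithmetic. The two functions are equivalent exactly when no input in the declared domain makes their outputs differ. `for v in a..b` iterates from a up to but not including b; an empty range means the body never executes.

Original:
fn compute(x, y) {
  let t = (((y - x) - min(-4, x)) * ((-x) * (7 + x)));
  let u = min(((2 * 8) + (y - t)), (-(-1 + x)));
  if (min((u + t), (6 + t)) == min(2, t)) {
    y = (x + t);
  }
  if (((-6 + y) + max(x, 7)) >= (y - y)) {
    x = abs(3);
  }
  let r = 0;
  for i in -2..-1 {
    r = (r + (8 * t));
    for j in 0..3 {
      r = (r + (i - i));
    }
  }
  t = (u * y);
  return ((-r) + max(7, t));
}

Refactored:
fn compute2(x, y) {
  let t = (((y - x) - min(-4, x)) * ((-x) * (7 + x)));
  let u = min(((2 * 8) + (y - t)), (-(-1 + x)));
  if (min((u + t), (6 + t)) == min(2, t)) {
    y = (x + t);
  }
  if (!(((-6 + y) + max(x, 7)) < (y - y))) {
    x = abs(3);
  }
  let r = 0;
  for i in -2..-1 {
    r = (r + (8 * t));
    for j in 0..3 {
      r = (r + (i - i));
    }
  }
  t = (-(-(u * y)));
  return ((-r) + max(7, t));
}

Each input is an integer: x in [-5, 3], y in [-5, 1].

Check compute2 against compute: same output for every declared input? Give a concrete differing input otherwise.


The two are interchangeable: boolean connective usage differs; and comparison usage differs, and every declared input agrees.
Spot check at x=-5, y=-5 — compute: t becomes 50; next u becomes -39; next (min((u + t), (6 + t)) == min(2, t)) evaluates to false; next (((-6 + y) + max(x, 7)) >= (y - y)) evaluates to false; next r becomes 0; next at i=-2:; next r becomes 400; next at j=0:; next r becomes 400; next at j=1:; next r becomes 400; next at j=2:; next r becomes 400; next t becomes 195; next final value -205. compute2: t becomes 50; next u becomes -39; next (min((u + t), (6 + t)) == min(2, t)) evaluates to false; next (!(((-6 + y) + max(x, 7)) < (y - y))) evaluates to false; next r becomes 0; next at i=-2:; next r becomes 400; next at j=0:; next r becomes 400; next at j=1:; next r becomes 400; next at j=2:; next r becomes 400; next t becomes 195; next final value -205. Both give -205.
An exhaustive pass over the 63 declared inputs shows identical outputs.
verdict: equivalent


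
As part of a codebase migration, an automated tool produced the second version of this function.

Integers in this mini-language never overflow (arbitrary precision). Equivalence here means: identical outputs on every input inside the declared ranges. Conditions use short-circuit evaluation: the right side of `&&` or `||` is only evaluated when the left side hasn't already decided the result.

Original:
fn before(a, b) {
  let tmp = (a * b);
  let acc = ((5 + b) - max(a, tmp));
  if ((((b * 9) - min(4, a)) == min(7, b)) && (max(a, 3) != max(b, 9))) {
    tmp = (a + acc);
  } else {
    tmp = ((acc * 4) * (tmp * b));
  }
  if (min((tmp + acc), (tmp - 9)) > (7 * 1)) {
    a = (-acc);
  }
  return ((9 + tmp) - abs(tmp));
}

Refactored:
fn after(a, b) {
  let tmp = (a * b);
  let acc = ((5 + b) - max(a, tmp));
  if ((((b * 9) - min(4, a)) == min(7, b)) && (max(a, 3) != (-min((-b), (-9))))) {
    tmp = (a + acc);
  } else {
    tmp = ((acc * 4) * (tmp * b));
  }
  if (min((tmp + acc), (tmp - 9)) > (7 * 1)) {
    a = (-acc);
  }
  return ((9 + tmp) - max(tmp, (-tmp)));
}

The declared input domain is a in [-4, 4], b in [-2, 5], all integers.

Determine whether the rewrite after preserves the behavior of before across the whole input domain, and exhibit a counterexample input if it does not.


This is a faithful refactor — min/max/abs usage differs, but the computed results match everywhere.
Tracing a=-4, b=1: before: tmp := -4 | acc := 10 | ((((b * 9) - min(4, a)) == min(7, b)) && (max(a, 3) != max(b, 9))): false | tmp := -160 | (min((tmp + acc), (tmp - 9)) > (7 * 1)): false | result -311 | after: tmp := -4 | acc := 10 | ((((b * 9) - min(4, a)) == min(7, b)) && (max(a, 3) != (-min((-b), (-9))))): false | tmp := -160 | (min((tmp + acc), (tmp - 9)) > (7 * 1)): false | result -311 — matching result -311.
Sweeping the whole domain (72 inputs) finds no disagreement.
verdict: equivalent


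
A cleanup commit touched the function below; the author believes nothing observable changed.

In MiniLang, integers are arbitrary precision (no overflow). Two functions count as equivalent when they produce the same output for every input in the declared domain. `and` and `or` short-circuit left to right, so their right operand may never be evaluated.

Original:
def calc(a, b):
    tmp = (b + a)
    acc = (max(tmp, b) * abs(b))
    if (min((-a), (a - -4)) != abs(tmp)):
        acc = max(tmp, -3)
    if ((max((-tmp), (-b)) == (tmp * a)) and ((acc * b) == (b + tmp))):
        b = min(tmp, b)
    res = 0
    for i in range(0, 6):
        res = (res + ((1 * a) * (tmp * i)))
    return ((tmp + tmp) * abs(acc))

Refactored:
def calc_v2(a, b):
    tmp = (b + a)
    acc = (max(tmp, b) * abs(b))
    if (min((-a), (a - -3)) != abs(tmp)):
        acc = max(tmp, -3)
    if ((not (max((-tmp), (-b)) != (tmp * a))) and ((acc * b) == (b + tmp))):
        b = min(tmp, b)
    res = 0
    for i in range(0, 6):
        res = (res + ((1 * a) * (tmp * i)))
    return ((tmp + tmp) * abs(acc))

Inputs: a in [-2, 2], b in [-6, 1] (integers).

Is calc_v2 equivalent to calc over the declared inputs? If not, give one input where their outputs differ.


Try a=-2, b=0.
calc: tmp := -2 | acc := 0 | (min((-a), (a - -4)) != abs(tmp)): false | ((max((-tmp), (-b)) == (tmp * a)) and ((acc * b) == (b + tmp))): false | res := 0 | iter i=0: | res := 0 | iter i=1: | res := 4 | iter i=2: | res := 12 | iter i=3: | res := 24 | iter i=4: | res := 40 | iter i=5: | res := 60 | result 0
calc_v2: tmp := -2 | acc := 0 | (min((-a), (a - -3)) != abs(tmp)): true | acc := -2 | ((not (max((-tmp), (-b)) != (tmp * a))) and ((acc * b) == (b + tmp))): false | res := 0 | iter i=0: | res := 0 | iter i=1: | res := 4 | iter i=2: | res := 12 | iter i=3: | res := 24 | iter i=4: | res := 40 | iter i=5: | res := 60 | result -8
0 != -8, so the rewrite changes behavior.
verdict: not equivalent; witness: a=-2, b=0


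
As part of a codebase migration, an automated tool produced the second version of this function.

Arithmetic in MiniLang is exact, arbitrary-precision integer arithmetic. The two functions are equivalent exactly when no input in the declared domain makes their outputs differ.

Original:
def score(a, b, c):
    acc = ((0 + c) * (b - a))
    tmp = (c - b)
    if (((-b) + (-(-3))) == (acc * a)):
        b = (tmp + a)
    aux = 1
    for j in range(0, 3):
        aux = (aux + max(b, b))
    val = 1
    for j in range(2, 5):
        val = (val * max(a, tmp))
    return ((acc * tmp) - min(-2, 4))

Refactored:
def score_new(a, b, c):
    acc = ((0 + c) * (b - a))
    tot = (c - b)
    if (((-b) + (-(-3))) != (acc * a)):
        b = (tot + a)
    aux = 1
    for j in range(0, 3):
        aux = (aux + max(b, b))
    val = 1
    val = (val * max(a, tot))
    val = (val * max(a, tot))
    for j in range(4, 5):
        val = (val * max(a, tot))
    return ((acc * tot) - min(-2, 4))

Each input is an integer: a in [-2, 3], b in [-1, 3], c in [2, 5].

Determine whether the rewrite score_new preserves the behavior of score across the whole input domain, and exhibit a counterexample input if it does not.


Although `(((-b) + (-(-3))) == (acc * a))` became `(((-b) + (-(-3))) != (acc * a))`, no input in the stated domain can expose it; all 120 inputs agree.
verdict: equivalent


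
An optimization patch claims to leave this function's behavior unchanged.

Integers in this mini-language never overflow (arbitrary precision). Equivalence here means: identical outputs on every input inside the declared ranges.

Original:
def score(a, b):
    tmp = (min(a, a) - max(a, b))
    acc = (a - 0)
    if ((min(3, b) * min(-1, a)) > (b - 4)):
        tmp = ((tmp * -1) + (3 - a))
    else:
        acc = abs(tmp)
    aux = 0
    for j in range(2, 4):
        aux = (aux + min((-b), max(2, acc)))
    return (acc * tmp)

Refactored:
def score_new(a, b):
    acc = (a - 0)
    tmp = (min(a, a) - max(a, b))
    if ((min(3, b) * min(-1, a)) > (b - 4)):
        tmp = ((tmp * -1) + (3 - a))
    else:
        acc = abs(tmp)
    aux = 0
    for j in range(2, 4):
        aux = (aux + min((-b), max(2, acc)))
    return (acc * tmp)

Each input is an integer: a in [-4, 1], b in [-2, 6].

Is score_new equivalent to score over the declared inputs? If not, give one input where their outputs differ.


Behavior is preserved: although same computation, different form, the outputs never diverge.
Spot check at a=-4, b=2 — score: tmp becomes -6; next acc becomes -4; next ((min(3, b) * min(-1, a)) > (b - 4)) evaluates to false; next acc becomes 6; next aux becomes 0; next at j=2:; next aux becomes -2; next at j=3:; next aux becomes -4; next final value -36. score_new: acc becomes -4; next tmp becomes -6; next ((min(3, b) * min(-1, a)) > (b - 4)) evaluates to false; next acc becomes 6; next aux becomes 0; next at j=2:; next aux becomes -2; next at j=3:; next aux becomes -4; next final value -36. Both give -36.
Checked all 54 inputs in the declared domain: the outputs agree on every one.
verdict: equivalent


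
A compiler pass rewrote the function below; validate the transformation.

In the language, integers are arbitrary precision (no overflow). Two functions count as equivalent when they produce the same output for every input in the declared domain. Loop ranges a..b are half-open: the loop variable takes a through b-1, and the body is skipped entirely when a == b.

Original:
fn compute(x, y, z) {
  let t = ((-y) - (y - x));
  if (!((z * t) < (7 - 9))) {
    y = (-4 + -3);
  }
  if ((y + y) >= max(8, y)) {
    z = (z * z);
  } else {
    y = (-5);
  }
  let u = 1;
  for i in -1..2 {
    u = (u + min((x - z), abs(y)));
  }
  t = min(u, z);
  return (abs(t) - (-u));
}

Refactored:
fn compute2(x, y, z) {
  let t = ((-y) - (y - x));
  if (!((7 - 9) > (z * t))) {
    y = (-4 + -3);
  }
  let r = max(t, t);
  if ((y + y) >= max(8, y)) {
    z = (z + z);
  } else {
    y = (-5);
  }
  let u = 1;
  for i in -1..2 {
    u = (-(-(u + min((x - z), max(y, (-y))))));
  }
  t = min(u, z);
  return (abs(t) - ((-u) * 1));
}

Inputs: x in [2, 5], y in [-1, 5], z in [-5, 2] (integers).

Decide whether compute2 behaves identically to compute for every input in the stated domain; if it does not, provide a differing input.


These are not equivalent — on x=2, y=4, z=1 the outputs split (5 vs 2).
compute: t := -6 | (!((z * t) < (7 - 9))): false | ((y + y) >= max(8, y)): true | z := 1 | u := 1 | iter i=-1: | u := 2 | iter i=0: | u := 3 | iter i=1: | u := 4 | t := 1 | result 5
compute2: t := -6 | (!((7 - 9) > (z * t))): false | r := -6 | ((y + y) >= max(8, y)): true | z := 2 | u := 1 | iter i=-1: | u := 1 | iter i=0: | u := 1 | iter i=1: | u := 1 | t := 1 | result 2
verdict: not equivalent; witness: x=2, y=4, z=1


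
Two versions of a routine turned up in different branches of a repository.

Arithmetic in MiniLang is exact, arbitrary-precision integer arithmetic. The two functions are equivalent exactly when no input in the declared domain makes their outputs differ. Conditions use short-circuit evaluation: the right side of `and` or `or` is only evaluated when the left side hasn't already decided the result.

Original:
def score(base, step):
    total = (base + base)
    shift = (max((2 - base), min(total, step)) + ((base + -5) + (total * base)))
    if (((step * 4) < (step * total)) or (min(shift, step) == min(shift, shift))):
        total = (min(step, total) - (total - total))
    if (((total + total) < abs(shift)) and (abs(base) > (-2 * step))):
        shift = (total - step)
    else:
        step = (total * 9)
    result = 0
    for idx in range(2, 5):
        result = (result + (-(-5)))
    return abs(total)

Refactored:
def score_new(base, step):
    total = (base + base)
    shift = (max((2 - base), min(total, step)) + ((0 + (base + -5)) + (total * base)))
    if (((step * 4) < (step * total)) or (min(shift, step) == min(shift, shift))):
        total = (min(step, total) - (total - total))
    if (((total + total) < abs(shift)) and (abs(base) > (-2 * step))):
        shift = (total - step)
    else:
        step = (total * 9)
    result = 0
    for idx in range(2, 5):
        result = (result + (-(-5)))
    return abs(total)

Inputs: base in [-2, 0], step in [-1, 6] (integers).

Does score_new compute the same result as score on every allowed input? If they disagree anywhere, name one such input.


The two versions differ — the changes include constant usage differs; and arithmetic usage differs.
Spot check at base=-2, step=1 — score: total := -4 | shift := 5 | (((step * 4) < (step * total)) or (min(shift, step) == min(shift, shift))): false | (((total + total) < abs(shift)) and (abs(base) > (-2 * step))): true | shift := -5 | result := 0 | iter idx=2: | result := 5 | iter idx=3: | result := 10 | iter idx=4: | result := 15 | result 4. score_new: total := -4 | shift := 5 | (((step * 4) < (step * total)) or (min(shift, step) == min(shift, shift))): false | (((total + total) < abs(shift)) and (abs(base) > (-2 * step))): true | shift := -5 | result := 0 | iter idx=2: | result := 5 | iter idx=3: | result := 10 | iter idx=4: | result := 15 | result 4. Both give 4.
Across all 24 domain points the two functions coincide.
verdict: equivalent


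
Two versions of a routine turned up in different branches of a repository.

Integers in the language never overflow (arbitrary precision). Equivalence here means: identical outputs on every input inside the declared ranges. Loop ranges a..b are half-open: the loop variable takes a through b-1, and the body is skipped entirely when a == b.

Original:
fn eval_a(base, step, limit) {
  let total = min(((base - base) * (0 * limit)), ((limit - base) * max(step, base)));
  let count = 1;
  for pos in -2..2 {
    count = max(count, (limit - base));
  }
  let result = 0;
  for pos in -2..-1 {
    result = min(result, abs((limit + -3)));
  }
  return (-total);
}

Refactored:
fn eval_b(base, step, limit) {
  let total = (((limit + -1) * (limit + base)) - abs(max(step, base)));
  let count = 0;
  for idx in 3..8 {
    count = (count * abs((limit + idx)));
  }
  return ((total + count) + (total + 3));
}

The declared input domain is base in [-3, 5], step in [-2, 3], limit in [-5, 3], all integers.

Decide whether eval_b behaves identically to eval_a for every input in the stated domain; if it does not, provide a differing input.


Consider the input base=-3, step=-2, limit=-5.
eval_a: total = 0; count = 1; [pos=-2]; count = 1; [pos=-1]; count = 1; [pos=0]; count = 1; [pos=1]; count = 1; result = 0; [pos=-2]; result = 0; return 0
eval_b: total = 46; count = 0; [idx=3]; count = 0; [idx=4]; count = 0; [idx=5]; count = 0; [idx=6]; count = 0; [idx=7]; count = 0; return 95
0 != 95, so the rewrite changes behavior.
verdict: not equivalent; witness: base=-3, step=-2, limit=-5


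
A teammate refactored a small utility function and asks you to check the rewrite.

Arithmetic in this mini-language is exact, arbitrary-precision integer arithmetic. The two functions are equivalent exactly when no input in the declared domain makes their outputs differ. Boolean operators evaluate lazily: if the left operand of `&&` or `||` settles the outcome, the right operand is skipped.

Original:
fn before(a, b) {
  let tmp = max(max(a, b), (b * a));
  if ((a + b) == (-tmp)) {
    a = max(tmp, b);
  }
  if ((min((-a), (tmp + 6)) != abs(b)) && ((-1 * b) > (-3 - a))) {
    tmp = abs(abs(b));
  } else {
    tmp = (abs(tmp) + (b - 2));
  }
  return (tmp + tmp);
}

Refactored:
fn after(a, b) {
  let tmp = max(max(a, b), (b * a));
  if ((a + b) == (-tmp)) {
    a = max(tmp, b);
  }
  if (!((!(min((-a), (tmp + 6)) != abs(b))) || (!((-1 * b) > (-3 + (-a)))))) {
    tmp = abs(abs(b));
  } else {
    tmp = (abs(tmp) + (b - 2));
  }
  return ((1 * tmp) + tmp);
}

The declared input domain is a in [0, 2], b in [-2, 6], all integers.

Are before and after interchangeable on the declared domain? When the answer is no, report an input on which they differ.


Side by side, the visible changes include: boolean connective usage differs; also constant usage differs; also arithmetic usage differs.
Tracing a=2, b=1: before: tmp = 2; ((a + b) == (-tmp)) -> false; ((min((-a), (tmp + 6)) != abs(b)) && ((-1 * b) > (-3 - a))) -> true; tmp = 1; return 2 | after: tmp = 2; ((a + b) == (-tmp)) -> false; (!((!(min((-a), (tmp + 6)) != abs(b))) || (!((-1 * b) > (-3 + (-a)))))) -> true; tmp = 1; return 2 — matching result 2.
Every one of the 27 inputs gives matching results.
verdict: equivalent


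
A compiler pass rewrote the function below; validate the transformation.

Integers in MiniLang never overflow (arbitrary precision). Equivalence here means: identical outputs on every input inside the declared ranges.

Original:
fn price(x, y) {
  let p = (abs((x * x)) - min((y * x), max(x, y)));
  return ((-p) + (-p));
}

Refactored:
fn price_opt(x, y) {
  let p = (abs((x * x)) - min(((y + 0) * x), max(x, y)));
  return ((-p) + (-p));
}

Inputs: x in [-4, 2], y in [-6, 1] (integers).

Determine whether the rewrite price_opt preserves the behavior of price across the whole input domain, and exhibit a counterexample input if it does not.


The two versions differ — the changes include arithmetic usage differs; constant usage differs.
One worked example (x=-2, y=1) — price: p becomes 6; next final value -12; price_opt: p becomes 6; next final value -12; agreement on -12.
Across all 56 domain points the two functions coincide.
verdict: equivalent


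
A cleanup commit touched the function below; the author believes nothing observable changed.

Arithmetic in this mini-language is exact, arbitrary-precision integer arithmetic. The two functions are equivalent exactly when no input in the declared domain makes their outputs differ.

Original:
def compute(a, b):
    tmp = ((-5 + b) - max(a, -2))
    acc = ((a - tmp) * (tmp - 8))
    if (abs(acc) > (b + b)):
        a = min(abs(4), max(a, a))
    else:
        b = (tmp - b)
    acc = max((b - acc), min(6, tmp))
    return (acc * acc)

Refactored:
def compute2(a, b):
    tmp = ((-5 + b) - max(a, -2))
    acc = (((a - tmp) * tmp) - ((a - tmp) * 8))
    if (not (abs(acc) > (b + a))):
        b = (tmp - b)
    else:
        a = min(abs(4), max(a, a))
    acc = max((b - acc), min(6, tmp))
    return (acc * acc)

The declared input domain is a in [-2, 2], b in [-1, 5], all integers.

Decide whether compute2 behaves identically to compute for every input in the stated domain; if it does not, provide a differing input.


Take a=-2, b=1.
compute: tmp := -2 | acc := 0 | (abs(acc) > (b + b)): false | b := -3 | acc := -2 | result 4
compute2: tmp := -2 | acc := 0 | (not (abs(acc) > (b + a))): false | a := -2 | acc := 1 | result 1
4 and 1 differ, so these are not the same function on this domain.
verdict: not equivalent; witness: a=-2, b=1


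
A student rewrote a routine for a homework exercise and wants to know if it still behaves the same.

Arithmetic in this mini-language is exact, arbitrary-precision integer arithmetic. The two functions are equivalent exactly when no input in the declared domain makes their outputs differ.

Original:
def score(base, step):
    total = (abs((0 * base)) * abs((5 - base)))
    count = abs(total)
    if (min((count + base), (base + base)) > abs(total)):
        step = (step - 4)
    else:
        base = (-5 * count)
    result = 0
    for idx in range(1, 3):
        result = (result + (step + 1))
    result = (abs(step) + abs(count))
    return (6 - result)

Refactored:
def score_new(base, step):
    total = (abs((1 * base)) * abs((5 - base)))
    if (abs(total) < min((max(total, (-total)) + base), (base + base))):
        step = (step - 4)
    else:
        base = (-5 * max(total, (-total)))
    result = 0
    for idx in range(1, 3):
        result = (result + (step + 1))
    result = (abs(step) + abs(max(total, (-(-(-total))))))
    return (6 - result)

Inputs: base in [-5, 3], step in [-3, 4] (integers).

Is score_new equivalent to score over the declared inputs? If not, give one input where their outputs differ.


Consider the input base=-5, step=-3.
score: total = 0; count = 0; (min((count + base), (base + base)) > abs(total)) -> false; base = 0; result = 0; [idx=1]; result = -2; [idx=2]; result = -4; result = 3; return 3
score_new: total = 50; (abs(total) < min((max(total, (-total)) + base), (base + base))) -> false; base = -250; result = 0; [idx=1]; result = -2; [idx=2]; result = -4; result = 53; return -47
3 != -47, so the rewrite changes behavior.
verdict: not equivalent; witness: base=-5, step=-3


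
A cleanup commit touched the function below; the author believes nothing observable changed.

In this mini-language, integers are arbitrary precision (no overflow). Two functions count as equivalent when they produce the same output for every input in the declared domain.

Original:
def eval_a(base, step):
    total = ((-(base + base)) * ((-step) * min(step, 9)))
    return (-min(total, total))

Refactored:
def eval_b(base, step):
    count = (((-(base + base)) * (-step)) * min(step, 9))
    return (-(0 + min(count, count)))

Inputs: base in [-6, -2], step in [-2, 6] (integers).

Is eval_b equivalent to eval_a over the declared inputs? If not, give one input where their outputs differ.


This is a faithful refactor — arithmetic usage differs, and constant usage differs, and local variable names differ, but the computed results match everywhere.
Tracing base=-5, step=1: eval_a: total = -10; return 10 | eval_b: count = -10; return 10 — matching result 10.
Sweeping the whole domain (45 inputs) finds no disagreement.
verdict: equivalent


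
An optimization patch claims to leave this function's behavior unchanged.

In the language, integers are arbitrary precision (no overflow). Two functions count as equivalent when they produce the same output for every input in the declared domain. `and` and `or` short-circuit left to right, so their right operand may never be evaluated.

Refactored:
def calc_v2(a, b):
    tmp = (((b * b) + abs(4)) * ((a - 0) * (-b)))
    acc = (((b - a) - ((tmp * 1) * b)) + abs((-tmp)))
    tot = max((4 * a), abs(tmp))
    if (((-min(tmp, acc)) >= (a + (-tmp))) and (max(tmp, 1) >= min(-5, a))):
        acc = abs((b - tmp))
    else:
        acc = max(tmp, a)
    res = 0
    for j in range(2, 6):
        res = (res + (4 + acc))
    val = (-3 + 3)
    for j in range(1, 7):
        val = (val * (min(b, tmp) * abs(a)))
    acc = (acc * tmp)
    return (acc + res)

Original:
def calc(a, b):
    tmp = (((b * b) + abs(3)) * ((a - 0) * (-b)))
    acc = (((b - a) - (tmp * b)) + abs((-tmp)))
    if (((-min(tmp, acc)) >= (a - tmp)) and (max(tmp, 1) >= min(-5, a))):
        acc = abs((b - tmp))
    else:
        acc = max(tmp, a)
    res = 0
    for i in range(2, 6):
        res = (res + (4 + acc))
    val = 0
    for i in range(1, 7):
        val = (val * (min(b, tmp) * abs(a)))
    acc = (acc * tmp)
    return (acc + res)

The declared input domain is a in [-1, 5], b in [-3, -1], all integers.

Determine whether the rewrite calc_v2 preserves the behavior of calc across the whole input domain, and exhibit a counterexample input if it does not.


Not equivalent: a=-1, b=-3 separates them (-1040 vs -1244).
calc: tmp becomes -36; next acc becomes -74; next (((-min(tmp, acc)) >= (a - tmp)) and (max(tmp, 1) >= min(-5, a))) evaluates to true; next acc becomes 33; next res becomes 0; next at i=2:; next res becomes 37; next at i=3:; next res becomes 74; next at i=4:; next res becomes 111; next at i=5:; next res becomes 148; next val becomes 0; next at i=1:; next val becomes 0; next at i=2:; next val becomes 0; next at i=3:; next val becomes 0; next at i=4:; next val becomes 0; next at i=5:; next val becomes 0; next at i=6:; next val becomes 0; next acc becomes -1188; next final value -1040
calc_v2: tmp becomes -39; next acc becomes -80; next tot becomes 39; next (((-min(tmp, acc)) >= (a + (-tmp))) and (max(tmp, 1) >= min(-5, a))) evaluates to true; next acc becomes 36; next res becomes 0; next at j=2:; next res becomes 40; next at j=3:; next res becomes 80; next at j=4:; next res becomes 120; next at j=5:; next res becomes 160; next val becomes 0; next at j=1:; next val becomes 0; next at j=2:; next val becomes 0; next at j=3:; next val becomes 0; next at j=4:; next val becomes 0; next at j=5:; next val becomes 0; next at j=6:; next val becomes 0; next acc becomes -1404; next final value -1244
verdict: not equivalent; witness: a=-1, b=-3
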